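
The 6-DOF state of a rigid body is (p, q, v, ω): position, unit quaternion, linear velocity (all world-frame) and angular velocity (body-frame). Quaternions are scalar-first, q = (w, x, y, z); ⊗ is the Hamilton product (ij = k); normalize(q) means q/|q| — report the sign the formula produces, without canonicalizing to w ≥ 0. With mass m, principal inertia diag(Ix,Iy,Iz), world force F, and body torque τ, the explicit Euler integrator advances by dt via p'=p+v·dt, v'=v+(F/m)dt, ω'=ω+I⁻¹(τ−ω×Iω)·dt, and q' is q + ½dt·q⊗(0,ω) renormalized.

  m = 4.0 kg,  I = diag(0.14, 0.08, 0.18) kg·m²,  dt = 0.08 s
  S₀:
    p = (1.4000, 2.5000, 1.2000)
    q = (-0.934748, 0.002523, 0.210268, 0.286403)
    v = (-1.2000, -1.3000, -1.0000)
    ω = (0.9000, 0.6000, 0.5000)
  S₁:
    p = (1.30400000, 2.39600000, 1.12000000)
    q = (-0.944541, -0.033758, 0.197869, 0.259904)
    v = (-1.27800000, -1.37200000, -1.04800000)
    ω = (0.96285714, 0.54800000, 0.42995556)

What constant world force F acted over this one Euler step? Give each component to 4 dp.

F = (-3.9000, -3.6000, -2.4000)

Δv = v₁−v₀ = (-0.07800000, -0.07200000, -0.04800000)
applied force F = (-3.9000, -3.6000, -2.4000)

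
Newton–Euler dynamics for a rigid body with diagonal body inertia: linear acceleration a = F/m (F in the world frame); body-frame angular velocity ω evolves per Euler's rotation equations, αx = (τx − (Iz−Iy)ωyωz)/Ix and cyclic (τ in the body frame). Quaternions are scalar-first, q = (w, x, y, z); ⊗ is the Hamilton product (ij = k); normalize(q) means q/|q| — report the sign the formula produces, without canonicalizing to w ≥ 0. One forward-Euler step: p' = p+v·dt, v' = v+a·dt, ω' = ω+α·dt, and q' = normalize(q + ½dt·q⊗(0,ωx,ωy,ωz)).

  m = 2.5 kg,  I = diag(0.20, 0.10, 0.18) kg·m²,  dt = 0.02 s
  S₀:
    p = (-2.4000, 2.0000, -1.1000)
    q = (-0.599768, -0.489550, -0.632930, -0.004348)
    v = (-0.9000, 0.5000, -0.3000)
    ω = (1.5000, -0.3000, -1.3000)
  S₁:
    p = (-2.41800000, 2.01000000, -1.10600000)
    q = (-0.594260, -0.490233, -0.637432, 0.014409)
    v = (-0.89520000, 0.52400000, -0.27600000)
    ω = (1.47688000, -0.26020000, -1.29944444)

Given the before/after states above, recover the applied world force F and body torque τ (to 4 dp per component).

F = (0.6000, 3.0000, 3.0000)
τ = (-0.2000, 0.1600, 0.0500)

Δv = v₁−v₀ = (0.00480000, 0.02400000, 0.02400000)
m·(v₁−v₀)/dt = (0.6000, 3.0000, 3.0000)
rate change Δω = (-0.02312000, 0.03980000, 0.00055556)
gyro term ω₀×Iω₀ = (0.0312, -0.0390, 0.0450)
τ = I·(Δω/dt) + ω₀×(Iω₀) = (-0.2000, 0.1600, 0.0500)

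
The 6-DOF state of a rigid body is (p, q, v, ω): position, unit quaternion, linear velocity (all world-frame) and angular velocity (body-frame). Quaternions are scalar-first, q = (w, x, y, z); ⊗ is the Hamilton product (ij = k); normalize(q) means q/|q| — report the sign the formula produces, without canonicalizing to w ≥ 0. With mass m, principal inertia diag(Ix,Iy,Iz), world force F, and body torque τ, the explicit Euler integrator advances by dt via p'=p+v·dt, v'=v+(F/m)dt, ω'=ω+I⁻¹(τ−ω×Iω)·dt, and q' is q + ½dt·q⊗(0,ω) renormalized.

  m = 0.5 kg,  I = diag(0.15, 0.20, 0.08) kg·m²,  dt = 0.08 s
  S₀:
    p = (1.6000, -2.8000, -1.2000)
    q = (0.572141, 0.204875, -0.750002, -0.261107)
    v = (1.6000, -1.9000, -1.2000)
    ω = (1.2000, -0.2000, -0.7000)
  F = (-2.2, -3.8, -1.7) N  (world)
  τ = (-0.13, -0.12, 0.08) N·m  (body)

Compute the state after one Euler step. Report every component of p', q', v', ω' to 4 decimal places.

(τ − ω×Iω)/I = (-0.7547, -0.3060, 1.1500)
ω' = ω + α·dt = (1.1396, -0.2245, -0.6080)
2q̇ = q⊗(0,ω) = (-0.5786253, 1.1593492, -0.2843441, 0.4585287)
updated quaternion q' = (0.5481, 0.2509, -0.7602, -0.2424)
new position p' = (1.7280, -2.9520, -1.2960)
v + (F/m)dt = (1.2480, -2.5080, -1.4720)

p' = (1.7280, -2.9520, -1.2960)
q' = (0.5481, 0.2509, -0.7602, -0.2424)
v' = (1.2480, -2.5080, -1.4720)
ω' = (1.1396, -0.2245, -0.6080)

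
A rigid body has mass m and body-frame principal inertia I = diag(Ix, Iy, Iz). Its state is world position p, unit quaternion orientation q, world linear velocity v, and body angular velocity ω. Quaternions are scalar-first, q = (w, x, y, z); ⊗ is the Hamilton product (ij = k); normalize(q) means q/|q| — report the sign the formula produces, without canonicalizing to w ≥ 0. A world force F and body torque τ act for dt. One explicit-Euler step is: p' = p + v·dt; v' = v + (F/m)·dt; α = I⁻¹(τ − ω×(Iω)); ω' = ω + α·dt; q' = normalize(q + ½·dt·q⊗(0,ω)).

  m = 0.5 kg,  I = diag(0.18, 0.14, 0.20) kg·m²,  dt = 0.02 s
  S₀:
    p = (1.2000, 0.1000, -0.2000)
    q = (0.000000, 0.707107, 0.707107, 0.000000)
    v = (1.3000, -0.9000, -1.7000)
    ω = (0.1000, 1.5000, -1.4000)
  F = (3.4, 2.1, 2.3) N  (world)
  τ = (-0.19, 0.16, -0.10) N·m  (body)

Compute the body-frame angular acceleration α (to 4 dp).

α = (-0.3556, 1.1229, -0.4700)

gyro term ω×Iω = (-0.1260, 0.0028, -0.0060)
α = I⁻¹(τ − ω×Iω) = (-0.3556, 1.1229, -0.4700)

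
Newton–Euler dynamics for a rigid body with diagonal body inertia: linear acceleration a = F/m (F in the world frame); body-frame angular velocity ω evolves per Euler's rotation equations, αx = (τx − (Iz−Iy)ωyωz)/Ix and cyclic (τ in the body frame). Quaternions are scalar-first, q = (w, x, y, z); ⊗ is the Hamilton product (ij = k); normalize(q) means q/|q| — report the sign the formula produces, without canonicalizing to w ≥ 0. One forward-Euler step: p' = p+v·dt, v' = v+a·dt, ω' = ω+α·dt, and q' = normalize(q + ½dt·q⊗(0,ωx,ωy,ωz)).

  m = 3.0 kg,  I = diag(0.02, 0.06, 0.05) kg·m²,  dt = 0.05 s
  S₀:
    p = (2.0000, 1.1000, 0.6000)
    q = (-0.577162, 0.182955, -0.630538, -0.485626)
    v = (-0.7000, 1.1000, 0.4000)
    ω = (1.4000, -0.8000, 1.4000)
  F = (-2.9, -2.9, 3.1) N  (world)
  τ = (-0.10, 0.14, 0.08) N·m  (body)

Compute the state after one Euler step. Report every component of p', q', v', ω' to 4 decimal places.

p' = (1.9650, 1.1550, 0.6200)
q' = (-0.5784, 0.1308, -0.6415, -0.4867)
v' = (-0.7483, 1.0517, 0.4517)
ω' = (1.1220, -0.6343, 1.5248)

a = (-0.9667, -0.9667, 1.0333)
p + v·dt = (1.9650, 1.1550, 0.6200)
new velocity v' = (-0.7483, 1.0517, 0.4517)
α = I⁻¹(τ − ω×Iω) = (-5.5600, 3.3133, 2.4960)
ω + α·dt = (1.1220, -0.6343, 1.5248)
Hamilton product q⊗(0,ω) = (-0.0806910, -2.0792808, -0.4742838, -0.0716376)
q + ½dt·q⊗(0,ω), renormalized = (-0.5784, 0.1308, -0.6415, -0.4867)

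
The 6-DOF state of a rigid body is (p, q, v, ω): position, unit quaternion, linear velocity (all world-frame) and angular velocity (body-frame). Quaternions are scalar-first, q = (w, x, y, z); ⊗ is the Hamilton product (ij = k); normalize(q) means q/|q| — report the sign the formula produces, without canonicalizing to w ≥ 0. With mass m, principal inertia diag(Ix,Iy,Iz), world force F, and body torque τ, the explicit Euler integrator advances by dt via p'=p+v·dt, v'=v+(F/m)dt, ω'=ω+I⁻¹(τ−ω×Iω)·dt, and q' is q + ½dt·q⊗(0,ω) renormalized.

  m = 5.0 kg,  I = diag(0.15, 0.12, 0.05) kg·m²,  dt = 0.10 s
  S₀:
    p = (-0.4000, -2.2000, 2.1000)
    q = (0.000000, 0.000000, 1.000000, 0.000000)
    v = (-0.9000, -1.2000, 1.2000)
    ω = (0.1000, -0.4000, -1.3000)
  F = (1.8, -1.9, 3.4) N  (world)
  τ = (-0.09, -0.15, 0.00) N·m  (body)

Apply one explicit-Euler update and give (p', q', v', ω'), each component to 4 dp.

p' = (-0.4900, -2.3200, 2.2200)
q' = (0.0200, -0.0648, 0.9977, -0.0050)
v' = (-0.8640, -1.2380, 1.2680)
ω' = (0.0643, -0.5142, -1.3024)

gyro term ω×Iω = (-0.0364, -0.0130, 0.0012)
angular accel α = (-0.3573, -1.1417, -0.0240)
new body rate ω' = (0.0643, -0.5142, -1.3024)
Hamilton product q⊗(0,ω) = (0.4000000, -1.3000000, 0.0000000, -0.1000000)
updated quaternion q' = (0.0200, -0.0648, 0.9977, -0.0050)
p' = p + v·dt = (-0.4900, -2.3200, 2.2200)
v' = v + a·dt = (-0.8640, -1.2380, 1.2680)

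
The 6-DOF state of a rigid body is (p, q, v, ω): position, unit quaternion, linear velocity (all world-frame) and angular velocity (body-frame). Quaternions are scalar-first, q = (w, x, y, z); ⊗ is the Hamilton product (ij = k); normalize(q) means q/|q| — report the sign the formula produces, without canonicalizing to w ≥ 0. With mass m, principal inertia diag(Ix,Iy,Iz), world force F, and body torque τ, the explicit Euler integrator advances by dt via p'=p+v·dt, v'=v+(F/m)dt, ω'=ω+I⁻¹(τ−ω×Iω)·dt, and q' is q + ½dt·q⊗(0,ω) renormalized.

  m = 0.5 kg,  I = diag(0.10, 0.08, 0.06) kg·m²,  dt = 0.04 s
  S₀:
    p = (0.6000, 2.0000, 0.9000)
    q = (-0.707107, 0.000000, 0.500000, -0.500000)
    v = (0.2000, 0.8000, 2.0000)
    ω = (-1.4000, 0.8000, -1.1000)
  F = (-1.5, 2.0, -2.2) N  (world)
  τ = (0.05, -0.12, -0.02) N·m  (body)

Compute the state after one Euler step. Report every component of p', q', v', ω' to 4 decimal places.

p' = (0.6080, 2.0320, 0.9800)
q' = (-0.7256, 0.0168, 0.5023, -0.4701)
v' = (0.0800, 0.9600, 1.8240)
ω' = (-1.3870, 0.7092, -1.1283)

p' = p + v·dt = (0.6080, 2.0320, 0.9800)
v' = v + a·dt = (0.0800, 0.9600, 1.8240)
α = I⁻¹(τ − ω×Iω) = (0.3240, -2.2700, -0.7067)
new body rate ω' = (-1.3870, 0.7092, -1.1283)
q⊗(0,ω) = (-0.9500000, 0.8399498, 0.1343144, 1.4778177)
q' = normalize(q + ½dt·q⊗(0,ω)) = (-0.7256, 0.0168, 0.5023, -0.4701)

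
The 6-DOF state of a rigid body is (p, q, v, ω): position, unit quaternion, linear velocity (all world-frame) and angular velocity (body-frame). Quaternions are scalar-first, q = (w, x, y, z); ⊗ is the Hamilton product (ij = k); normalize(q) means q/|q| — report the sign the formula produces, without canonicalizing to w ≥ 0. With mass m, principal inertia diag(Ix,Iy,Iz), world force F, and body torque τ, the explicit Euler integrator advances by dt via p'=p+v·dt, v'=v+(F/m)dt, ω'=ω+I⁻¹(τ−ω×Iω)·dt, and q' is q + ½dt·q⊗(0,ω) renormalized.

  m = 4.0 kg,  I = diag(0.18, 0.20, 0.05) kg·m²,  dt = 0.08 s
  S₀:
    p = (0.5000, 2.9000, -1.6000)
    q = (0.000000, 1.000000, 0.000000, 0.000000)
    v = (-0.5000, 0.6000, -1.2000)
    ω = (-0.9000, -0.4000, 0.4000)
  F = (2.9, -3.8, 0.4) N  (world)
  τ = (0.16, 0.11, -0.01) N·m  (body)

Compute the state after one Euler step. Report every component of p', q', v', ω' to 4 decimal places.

α = I⁻¹(τ − ω×Iω) = (0.7556, 0.7840, -0.3440)
ω' = ω + α·dt = (-0.8396, -0.3373, 0.3725)
Hamilton product q⊗(0,ω) = (0.9000000, 0.0000000, -0.4000000, -0.4000000)
q' = normalize(q + ½dt·q⊗(0,ω)) = (0.0360, 0.9991, -0.0160, -0.0160)
linear accel F/m = (0.7250, -0.9500, 0.1000)
p' = p + v·dt = (0.4600, 2.9480, -1.6960)
new velocity v' = (-0.4420, 0.5240, -1.1920)

p' = (0.4600, 2.9480, -1.6960)
q' = (0.0360, 0.9991, -0.0160, -0.0160)
v' = (-0.4420, 0.5240, -1.1920)
ω' = (-0.8396, -0.3373, 0.3725)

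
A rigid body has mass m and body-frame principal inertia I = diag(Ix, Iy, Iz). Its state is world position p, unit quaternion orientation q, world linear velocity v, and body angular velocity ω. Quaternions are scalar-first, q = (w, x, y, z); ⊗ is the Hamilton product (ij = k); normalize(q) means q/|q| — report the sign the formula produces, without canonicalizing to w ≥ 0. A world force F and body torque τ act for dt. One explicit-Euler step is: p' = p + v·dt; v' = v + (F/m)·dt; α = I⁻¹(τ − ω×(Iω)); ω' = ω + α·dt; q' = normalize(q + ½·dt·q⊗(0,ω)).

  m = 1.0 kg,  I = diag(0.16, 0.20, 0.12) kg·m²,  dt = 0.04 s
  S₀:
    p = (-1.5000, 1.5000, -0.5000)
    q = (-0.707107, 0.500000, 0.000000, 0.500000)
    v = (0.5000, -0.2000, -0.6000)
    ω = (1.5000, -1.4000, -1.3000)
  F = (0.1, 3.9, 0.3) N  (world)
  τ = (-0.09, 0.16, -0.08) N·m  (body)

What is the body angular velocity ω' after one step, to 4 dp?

ω' = (1.5139, -1.3524, -1.2987)

angular accel α = (0.3475, 1.1900, 0.0333)
ω' = ω + α·dt = (1.5139, -1.3524, -1.2987)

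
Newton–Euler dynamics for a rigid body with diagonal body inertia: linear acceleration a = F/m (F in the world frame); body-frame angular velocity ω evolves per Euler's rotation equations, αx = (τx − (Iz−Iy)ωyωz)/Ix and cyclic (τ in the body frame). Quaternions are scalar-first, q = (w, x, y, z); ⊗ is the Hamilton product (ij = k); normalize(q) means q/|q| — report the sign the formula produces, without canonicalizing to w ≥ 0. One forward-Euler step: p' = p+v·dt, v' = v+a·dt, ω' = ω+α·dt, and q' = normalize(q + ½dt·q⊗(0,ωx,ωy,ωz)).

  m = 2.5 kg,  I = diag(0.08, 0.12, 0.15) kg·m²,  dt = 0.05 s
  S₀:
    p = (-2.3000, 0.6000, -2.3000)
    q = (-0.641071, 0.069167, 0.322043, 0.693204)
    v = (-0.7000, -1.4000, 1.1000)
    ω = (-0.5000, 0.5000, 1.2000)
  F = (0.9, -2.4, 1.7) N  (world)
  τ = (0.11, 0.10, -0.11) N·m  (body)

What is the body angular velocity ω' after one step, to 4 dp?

ω' = (-0.4425, 0.5242, 1.1667)

ω×(Iω) gyroscopic = (0.0180, 0.0420, -0.0100)
angular accel α = (1.1500, 0.4833, -0.6667)
new body rate ω' = (-0.4425, 0.5242, 1.1667)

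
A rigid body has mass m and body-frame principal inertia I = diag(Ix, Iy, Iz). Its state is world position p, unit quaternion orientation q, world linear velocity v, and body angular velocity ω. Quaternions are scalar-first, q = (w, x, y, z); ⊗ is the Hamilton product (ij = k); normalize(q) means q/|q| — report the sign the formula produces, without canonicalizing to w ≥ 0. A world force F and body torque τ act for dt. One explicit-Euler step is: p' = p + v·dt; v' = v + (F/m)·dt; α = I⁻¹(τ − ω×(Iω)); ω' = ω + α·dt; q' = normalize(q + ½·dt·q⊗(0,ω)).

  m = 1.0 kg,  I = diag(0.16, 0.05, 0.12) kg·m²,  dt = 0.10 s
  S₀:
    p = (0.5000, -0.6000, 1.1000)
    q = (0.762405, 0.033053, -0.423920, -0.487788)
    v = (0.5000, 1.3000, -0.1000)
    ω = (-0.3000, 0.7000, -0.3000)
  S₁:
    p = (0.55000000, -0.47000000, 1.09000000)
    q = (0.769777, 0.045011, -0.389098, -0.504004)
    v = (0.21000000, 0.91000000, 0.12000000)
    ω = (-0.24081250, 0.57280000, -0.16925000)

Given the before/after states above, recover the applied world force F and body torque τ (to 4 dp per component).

F = (-2.9000, -3.9000, 2.2000)
τ = (0.0800, -0.0600, 0.1800)

Δω = ω₁−ω₀ = (0.05918750, -0.12720000, 0.13075000)
precession coupling = (-0.0147, 0.0036, 0.0231)
τ = I·(Δω/dt) + ω₀×(Iω₀) = (0.0800, -0.0600, 0.1800)
v₁ − v₀ = (-0.29000000, -0.39000000, 0.22000000)
F = m·Δv/dt = (-2.9000, -3.9000, 2.2000)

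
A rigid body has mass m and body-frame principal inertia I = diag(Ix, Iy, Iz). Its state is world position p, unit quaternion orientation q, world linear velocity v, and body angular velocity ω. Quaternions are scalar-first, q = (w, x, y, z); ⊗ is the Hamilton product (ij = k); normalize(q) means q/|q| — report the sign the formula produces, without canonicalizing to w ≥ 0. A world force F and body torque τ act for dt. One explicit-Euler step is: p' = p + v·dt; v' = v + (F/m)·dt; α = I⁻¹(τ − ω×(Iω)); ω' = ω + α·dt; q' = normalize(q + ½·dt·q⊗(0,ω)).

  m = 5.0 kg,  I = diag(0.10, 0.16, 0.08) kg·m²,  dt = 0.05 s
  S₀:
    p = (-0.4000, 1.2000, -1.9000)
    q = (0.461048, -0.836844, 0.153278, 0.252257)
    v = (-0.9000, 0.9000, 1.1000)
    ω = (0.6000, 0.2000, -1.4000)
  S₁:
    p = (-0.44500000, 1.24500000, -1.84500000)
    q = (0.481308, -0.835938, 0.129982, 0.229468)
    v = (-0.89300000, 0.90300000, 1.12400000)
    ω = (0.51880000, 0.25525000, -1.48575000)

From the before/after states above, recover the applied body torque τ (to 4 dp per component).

τ = (-0.1400, 0.1600, -0.1300)

ω₁ − ω₀ = (-0.08120000, 0.05525000, -0.08575000)
applied torque τ = (-0.1400, 0.1600, -0.1300)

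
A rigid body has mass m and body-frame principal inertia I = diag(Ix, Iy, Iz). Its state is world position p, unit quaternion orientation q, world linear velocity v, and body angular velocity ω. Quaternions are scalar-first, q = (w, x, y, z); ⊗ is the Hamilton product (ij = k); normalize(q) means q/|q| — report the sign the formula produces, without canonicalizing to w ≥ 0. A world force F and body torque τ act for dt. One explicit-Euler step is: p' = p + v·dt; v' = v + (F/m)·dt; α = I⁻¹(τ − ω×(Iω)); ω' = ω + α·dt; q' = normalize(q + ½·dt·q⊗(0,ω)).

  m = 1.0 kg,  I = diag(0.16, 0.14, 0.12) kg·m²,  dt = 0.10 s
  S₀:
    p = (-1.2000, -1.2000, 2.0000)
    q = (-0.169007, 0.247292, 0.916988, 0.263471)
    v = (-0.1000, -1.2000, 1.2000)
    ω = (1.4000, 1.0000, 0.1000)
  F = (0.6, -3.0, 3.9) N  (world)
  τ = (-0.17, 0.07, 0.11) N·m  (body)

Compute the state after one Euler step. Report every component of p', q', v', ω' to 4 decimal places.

p' = (-1.2100, -1.3200, 2.1200)
q' = (-0.2326, 0.2260, 0.9223, 0.2100)
v' = (-0.0400, -1.5000, 1.5900)
ω' = (1.2950, 1.0460, 0.2150)

p' = p + v·dt = (-1.2100, -1.3200, 2.1200)
v + (F/m)dt = (-0.0400, -1.5000, 1.5900)
ω×(Iω) gyroscopic = (-0.0020, 0.0056, -0.0280)
angular accel α = (-1.0500, 0.4600, 1.1500)
new body rate ω' = (1.2950, 1.0460, 0.2150)
2q̇ = q⊗(0,ω) = (-1.2895439, -0.4083820, 0.1751232, -1.0533919)
q' = normalize(q + ½dt·q⊗(0,ω)) = (-0.2326, 0.2260, 0.9223, 0.2100)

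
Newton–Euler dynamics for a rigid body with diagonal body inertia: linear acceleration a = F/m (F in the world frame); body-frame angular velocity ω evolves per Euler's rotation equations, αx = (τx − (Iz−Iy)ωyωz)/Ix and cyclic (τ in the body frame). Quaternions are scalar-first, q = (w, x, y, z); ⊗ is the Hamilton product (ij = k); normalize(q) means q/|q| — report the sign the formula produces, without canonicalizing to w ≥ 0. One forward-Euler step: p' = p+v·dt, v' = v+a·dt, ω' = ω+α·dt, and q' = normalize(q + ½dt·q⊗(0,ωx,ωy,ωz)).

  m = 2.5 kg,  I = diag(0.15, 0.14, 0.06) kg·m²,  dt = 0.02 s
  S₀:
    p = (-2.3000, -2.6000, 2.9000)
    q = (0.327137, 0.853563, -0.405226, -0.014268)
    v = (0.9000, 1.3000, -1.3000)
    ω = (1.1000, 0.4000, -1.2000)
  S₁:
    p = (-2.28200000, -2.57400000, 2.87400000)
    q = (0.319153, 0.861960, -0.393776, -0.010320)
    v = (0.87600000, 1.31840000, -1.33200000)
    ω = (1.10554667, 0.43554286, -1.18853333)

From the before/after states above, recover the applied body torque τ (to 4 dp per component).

τ = (0.0800, 0.1300, 0.0300)

rate change Δω = (0.00554667, 0.03554286, 0.01146667)
precession coupling = (0.0384, -0.1188, -0.0044)
τ = I·(Δω/dt) + ω₀×(Iω₀) = (0.0800, 0.1300, 0.0300)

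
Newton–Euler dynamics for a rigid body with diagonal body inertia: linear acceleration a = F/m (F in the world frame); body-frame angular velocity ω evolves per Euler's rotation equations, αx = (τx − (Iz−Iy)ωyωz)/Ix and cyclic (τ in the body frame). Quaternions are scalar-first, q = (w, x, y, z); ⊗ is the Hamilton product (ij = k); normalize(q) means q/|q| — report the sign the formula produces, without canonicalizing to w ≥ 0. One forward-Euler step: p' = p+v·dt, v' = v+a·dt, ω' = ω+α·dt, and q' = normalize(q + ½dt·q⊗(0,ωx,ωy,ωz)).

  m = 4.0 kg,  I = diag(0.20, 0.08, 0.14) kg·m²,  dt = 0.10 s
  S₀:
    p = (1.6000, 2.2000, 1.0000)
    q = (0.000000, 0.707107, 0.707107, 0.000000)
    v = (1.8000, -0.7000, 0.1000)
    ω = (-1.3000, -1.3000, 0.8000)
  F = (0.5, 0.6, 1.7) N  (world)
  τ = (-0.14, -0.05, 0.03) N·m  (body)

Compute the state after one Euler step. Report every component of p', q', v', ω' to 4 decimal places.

(τ − ω×Iω)/I = (-0.3880, 0.1550, 1.6629)
ω + α·dt = (-1.3388, -1.2845, 0.9663)
Hamilton product q⊗(0,ω) = (1.8384782, 0.5656856, -0.5656856, 0.0000000)
updated quaternion q' = (0.0915, 0.7317, 0.6754, 0.0000)
p' = p + v·dt = (1.7800, 2.1300, 1.0100)
v' = v + a·dt = (1.8125, -0.6850, 0.1425)

p' = (1.7800, 2.1300, 1.0100)
q' = (0.0915, 0.7317, 0.6754, 0.0000)
v' = (1.8125, -0.6850, 0.1425)
ω' = (-1.3388, -1.2845, 0.9663)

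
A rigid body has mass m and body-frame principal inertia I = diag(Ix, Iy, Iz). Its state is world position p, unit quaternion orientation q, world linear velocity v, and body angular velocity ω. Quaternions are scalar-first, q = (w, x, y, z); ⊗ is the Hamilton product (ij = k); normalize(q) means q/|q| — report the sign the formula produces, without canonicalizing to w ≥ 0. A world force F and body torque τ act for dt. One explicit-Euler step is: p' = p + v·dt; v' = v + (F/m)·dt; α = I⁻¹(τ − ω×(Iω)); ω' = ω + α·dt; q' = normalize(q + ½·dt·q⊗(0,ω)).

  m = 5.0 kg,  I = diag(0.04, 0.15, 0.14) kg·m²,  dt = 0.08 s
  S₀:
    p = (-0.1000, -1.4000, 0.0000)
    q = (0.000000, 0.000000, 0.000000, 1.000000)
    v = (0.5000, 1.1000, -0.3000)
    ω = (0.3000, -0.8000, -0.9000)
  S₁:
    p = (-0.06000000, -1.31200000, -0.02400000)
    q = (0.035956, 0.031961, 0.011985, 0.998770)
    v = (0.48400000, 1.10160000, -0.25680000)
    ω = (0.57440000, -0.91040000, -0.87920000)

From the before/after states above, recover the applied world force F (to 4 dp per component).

Δv = v₁−v₀ = (-0.01600000, 0.00160000, 0.04320000)
applied force F = (-1.0000, 0.1000, 2.7000)

F = (-1.0000, 0.1000, 2.7000)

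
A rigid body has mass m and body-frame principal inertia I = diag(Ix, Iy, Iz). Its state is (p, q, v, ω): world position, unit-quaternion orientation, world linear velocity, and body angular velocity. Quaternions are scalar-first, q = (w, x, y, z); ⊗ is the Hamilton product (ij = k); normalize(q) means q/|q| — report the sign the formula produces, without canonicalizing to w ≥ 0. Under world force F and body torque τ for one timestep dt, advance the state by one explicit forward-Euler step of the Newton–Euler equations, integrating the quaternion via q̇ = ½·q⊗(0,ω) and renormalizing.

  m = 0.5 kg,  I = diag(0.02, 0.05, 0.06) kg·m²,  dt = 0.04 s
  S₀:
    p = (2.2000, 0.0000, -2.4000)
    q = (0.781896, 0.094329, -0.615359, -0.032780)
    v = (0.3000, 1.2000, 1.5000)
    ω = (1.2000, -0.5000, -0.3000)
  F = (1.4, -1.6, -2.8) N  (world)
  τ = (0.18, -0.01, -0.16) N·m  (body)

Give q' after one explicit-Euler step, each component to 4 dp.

q' = (0.7730, 0.1164, -0.6232, -0.0236)

Hamilton product q⊗(0,ω) = (-0.4307083, 1.1064929, -0.4019853, 0.4566975)
q' = normalize(q + ½dt·q⊗(0,ω)) = (0.7730, 0.1164, -0.6232, -0.0236)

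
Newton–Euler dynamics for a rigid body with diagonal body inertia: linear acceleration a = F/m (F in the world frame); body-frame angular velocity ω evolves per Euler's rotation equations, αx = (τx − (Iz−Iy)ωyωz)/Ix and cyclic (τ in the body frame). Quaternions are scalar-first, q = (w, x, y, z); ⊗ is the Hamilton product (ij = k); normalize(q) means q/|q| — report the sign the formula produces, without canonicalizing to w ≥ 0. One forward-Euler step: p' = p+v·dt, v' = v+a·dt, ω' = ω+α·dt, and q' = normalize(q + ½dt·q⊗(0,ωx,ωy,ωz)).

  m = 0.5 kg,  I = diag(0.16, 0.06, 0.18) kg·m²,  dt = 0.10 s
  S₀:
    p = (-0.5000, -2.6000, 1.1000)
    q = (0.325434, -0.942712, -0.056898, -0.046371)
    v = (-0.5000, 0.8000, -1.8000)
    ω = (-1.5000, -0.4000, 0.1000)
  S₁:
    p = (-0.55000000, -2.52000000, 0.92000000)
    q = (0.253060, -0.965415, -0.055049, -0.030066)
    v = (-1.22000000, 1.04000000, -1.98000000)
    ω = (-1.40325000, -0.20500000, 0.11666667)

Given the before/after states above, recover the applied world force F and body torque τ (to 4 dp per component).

Δω = ω₁−ω₀ = (0.09675000, 0.19500000, 0.01666667)
precession coupling = (-0.0048, 0.0030, -0.0600)
applied torque τ = (0.1500, 0.1200, -0.0300)
Δv = v₁−v₀ = (-0.72000000, 0.24000000, -0.18000000)
m·(v₁−v₀)/dt = (-3.6000, 1.2000, -0.9000)

F = (-3.6000, 1.2000, -0.9000)
τ = (0.1500, 0.1200, -0.0300)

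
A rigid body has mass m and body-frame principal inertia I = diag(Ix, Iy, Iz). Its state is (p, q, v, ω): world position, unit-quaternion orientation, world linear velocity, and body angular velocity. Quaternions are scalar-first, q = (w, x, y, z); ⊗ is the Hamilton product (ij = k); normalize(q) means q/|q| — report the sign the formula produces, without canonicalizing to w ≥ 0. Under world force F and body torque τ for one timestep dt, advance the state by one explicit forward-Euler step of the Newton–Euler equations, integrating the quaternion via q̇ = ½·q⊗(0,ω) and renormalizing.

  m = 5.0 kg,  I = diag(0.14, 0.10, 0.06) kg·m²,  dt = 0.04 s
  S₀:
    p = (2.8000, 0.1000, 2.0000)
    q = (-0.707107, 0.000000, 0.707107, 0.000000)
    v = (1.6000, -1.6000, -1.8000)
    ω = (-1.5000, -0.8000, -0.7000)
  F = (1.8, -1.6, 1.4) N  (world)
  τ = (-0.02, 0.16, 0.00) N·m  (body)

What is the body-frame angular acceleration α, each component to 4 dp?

α = (0.0171, 0.7600, 0.8000)

precession coupling ω×(Iω) = (-0.0224, 0.0840, -0.0480)
α = I⁻¹(τ − ω×Iω) = (0.0171, 0.7600, 0.8000)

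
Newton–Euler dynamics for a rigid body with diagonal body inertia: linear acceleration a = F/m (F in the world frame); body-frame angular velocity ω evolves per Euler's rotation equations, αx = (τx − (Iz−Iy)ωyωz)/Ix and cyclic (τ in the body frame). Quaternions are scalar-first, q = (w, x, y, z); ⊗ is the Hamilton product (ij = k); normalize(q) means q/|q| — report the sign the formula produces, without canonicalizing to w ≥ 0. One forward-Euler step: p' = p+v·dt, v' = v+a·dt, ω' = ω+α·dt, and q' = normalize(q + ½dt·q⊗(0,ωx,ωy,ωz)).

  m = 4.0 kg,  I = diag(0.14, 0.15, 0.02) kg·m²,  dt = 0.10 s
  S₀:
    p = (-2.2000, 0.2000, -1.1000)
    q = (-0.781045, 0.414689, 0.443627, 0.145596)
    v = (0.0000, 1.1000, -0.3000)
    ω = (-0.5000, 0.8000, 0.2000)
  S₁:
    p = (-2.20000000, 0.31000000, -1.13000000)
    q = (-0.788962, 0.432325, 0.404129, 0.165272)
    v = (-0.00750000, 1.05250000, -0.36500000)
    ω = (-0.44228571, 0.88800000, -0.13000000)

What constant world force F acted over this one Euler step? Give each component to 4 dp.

F = (-0.3000, -1.9000, -2.6000)

velocity change Δv = (-0.00750000, -0.04750000, -0.06500000)
F = m·Δv/dt = (-0.3000, -1.9000, -2.6000)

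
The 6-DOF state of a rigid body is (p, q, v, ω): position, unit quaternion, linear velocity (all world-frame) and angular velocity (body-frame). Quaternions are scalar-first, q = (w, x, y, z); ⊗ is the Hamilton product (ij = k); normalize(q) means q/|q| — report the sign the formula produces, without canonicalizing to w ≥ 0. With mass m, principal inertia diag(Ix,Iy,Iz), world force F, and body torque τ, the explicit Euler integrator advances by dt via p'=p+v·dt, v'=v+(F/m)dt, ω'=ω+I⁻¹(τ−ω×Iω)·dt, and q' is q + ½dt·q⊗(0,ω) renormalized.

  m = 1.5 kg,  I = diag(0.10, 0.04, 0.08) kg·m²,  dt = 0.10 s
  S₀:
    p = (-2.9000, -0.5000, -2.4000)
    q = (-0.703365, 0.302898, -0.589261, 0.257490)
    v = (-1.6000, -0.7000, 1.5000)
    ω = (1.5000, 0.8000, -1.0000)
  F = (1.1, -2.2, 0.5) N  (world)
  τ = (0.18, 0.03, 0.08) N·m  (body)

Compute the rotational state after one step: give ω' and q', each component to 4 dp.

ω' = (1.7120, 0.9500, -0.8100)
q' = (-0.6863, 0.2680, -0.5801, 0.3473)

precession coupling ω×(Iω) = (-0.0320, -0.0300, -0.0720)
angular accel α = (2.1200, 1.5000, 1.9000)
new body rate ω' = (1.7120, 0.9500, -0.8100)
Hamilton product q⊗(0,ω) = (0.2745518, -0.6717785, 0.1264410, 1.8295749)
q' = normalize(q + ½dt·q⊗(0,ω)) = (-0.6863, 0.2680, -0.5801, 0.3473)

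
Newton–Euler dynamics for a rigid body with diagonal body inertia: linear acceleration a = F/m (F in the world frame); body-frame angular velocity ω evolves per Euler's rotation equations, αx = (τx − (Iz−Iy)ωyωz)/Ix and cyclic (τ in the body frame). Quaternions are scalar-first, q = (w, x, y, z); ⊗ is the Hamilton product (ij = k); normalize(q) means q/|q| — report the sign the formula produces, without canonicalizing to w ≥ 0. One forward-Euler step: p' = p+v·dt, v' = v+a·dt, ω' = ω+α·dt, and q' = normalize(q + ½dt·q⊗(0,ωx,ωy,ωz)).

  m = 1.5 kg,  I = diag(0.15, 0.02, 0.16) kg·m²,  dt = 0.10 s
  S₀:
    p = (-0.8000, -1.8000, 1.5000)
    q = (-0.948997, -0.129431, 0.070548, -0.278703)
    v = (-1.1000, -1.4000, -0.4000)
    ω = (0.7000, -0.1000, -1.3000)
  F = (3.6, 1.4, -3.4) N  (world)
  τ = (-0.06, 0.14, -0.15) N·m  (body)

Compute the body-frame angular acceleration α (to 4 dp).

ω×(Iω) gyroscopic = (0.0182, 0.0091, 0.0091)
angular accel α = (-0.5213, 6.5450, -0.9944)

α = (-0.5213, 6.5450, -0.9944)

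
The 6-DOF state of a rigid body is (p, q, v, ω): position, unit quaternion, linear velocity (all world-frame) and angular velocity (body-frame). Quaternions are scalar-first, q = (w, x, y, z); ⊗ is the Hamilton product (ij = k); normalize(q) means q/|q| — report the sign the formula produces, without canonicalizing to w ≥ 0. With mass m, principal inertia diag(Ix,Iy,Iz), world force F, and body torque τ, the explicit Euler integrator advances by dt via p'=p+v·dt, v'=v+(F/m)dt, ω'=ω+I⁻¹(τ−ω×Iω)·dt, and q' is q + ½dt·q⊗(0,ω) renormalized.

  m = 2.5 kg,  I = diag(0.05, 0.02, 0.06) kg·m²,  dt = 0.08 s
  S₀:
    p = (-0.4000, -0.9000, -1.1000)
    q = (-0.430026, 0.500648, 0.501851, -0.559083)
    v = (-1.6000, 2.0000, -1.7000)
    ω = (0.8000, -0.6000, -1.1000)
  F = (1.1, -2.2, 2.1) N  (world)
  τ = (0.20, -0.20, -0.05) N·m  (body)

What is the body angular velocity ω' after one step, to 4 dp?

gyro term ω×Iω = (0.0264, 0.0088, 0.0144)
(τ − ω×Iω)/I = (3.4720, -10.4400, -1.0733)
ω + α·dt = (1.0778, -1.4352, -1.1859)

ω' = (1.0778, -1.4352, -1.1859)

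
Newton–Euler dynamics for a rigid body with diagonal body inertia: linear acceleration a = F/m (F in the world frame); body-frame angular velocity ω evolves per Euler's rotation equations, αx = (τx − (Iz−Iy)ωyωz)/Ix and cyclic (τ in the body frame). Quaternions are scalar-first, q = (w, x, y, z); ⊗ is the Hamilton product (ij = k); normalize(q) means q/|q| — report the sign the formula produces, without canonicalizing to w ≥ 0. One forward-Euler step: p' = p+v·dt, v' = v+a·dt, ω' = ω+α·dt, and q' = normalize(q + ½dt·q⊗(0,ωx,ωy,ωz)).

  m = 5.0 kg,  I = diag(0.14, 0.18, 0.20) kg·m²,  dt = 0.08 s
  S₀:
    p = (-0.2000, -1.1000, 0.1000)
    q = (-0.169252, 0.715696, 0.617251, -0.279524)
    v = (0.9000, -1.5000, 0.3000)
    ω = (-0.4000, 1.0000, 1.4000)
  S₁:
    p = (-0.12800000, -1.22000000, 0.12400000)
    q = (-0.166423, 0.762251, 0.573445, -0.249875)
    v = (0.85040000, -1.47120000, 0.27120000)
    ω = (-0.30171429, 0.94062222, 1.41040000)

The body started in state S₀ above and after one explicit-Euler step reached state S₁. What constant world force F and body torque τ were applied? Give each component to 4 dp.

F = (-3.1000, 1.8000, -1.8000)
τ = (0.2000, -0.1000, 0.0100)

Δω = ω₁−ω₀ = (0.09828571, -0.05937778, 0.01040000)
ω₀×(Iω₀) = (0.0280, 0.0336, -0.0160)
applied torque τ = (0.2000, -0.1000, 0.0100)
Δv = v₁−v₀ = (-0.04960000, 0.02880000, -0.02880000)
m·(v₁−v₀)/dt = (-3.1000, 1.8000, -1.8000)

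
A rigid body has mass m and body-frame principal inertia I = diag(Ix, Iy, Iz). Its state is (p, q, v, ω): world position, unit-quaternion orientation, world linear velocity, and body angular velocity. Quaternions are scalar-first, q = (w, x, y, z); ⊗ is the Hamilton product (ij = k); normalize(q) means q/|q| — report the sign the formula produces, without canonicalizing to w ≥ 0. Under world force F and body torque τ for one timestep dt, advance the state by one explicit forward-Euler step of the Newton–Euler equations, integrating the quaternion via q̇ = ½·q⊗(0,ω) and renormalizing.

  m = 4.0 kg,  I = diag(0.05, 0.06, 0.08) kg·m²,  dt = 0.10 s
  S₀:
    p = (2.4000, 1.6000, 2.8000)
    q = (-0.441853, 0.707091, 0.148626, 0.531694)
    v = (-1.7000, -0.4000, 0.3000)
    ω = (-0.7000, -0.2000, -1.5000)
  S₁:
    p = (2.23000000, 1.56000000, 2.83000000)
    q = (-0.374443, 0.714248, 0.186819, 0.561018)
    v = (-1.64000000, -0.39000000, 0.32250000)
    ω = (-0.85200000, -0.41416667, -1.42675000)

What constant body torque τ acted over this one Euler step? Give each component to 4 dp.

τ = (-0.0700, -0.1600, 0.0600)

rate change Δω = (-0.15200000, -0.21416667, 0.07325000)
τ = I·(Δω/dt) + ω₀×(Iω₀) = (-0.0700, -0.1600, 0.0600)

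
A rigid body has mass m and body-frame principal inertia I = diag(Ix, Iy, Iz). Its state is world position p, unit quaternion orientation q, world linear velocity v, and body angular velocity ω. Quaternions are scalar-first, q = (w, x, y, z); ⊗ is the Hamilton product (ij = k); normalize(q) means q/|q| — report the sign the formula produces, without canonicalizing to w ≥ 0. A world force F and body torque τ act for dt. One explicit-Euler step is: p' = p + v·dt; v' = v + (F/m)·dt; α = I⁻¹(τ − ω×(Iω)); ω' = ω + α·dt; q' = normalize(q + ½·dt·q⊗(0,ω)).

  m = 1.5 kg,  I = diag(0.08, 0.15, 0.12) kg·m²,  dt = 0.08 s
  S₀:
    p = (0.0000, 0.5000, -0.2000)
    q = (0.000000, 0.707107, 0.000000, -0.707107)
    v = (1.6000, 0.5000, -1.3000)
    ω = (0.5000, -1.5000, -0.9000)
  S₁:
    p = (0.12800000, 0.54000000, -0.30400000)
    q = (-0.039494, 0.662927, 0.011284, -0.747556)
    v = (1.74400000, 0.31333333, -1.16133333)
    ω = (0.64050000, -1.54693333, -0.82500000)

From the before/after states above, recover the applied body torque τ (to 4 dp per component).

Δω = ω₁−ω₀ = (0.14050000, -0.04693333, 0.07500000)
I·α + gyro = (0.1000, -0.0700, 0.0600)

τ = (0.1000, -0.0700, 0.0600)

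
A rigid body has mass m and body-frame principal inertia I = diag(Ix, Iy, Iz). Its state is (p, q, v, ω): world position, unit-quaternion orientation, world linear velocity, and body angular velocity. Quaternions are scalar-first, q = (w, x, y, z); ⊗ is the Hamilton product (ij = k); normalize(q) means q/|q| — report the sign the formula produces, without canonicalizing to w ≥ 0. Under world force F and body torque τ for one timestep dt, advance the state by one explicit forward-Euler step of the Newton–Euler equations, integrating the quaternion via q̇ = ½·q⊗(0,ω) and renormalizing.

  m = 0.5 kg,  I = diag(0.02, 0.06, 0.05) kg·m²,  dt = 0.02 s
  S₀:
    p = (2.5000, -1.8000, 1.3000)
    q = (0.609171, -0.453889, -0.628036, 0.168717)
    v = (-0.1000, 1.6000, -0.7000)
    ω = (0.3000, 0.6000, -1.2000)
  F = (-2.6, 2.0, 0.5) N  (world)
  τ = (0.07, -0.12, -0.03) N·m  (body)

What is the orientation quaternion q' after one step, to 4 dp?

2q̇ = q⊗(0,ω) = (0.7154487, 0.8351643, -0.1285491, -0.8149278)
q + ½dt·q⊗(0,ω), renormalized = (0.6163, -0.4455, -0.6293, 0.1606)

q' = (0.6163, -0.4455, -0.6293, 0.1606)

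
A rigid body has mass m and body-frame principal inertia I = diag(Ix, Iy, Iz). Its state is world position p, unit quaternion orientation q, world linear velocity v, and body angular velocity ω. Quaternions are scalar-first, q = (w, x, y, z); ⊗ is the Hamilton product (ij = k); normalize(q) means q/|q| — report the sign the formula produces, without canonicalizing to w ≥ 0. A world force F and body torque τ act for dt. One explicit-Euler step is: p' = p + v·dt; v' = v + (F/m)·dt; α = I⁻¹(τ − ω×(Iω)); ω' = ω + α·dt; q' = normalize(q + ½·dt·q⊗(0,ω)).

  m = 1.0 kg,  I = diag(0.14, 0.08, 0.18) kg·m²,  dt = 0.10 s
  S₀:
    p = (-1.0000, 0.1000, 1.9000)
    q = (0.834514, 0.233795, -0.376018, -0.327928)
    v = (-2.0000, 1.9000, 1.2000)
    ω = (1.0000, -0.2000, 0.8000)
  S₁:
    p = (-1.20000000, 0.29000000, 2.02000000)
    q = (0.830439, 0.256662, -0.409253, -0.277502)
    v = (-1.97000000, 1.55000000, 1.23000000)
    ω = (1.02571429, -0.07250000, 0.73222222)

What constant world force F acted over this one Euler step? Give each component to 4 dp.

F = (0.3000, -3.5000, 0.3000)

velocity change Δv = (0.03000000, -0.35000000, 0.03000000)
applied force F = (0.3000, -3.5000, 0.3000)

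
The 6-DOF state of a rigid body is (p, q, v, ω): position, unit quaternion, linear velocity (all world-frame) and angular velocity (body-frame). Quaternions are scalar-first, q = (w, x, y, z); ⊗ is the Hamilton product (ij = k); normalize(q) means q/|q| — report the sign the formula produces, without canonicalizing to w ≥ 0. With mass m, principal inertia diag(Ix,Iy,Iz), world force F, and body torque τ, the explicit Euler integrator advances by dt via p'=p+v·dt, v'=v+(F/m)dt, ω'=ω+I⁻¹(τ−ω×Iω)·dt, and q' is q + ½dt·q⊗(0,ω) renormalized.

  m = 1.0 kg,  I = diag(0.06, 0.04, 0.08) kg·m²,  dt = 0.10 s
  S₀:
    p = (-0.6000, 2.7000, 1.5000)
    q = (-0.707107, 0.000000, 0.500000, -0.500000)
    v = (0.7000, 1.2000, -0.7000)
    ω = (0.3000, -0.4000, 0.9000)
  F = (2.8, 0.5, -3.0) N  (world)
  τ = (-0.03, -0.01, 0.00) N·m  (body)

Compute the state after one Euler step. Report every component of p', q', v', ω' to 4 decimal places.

p' = (-0.5300, 2.8200, 1.4300)
q' = (-0.6737, 0.0019, 0.5060, -0.5386)
v' = (0.9800, 1.2500, -1.0000)
ω' = (0.2740, -0.4115, 0.8970)

new position p' = (-0.5300, 2.8200, 1.4300)
new velocity v' = (0.9800, 1.2500, -1.0000)
α = I⁻¹(τ − ω×Iω) = (-0.2600, -0.1150, -0.0300)
ω + α·dt = (0.2740, -0.4115, 0.8970)
2q̇ = q⊗(0,ω) = (0.6500000, 0.0378679, 0.1328428, -0.7863963)
q + ½dt·q⊗(0,ω), renormalized = (-0.6737, 0.0019, 0.5060, -0.5386)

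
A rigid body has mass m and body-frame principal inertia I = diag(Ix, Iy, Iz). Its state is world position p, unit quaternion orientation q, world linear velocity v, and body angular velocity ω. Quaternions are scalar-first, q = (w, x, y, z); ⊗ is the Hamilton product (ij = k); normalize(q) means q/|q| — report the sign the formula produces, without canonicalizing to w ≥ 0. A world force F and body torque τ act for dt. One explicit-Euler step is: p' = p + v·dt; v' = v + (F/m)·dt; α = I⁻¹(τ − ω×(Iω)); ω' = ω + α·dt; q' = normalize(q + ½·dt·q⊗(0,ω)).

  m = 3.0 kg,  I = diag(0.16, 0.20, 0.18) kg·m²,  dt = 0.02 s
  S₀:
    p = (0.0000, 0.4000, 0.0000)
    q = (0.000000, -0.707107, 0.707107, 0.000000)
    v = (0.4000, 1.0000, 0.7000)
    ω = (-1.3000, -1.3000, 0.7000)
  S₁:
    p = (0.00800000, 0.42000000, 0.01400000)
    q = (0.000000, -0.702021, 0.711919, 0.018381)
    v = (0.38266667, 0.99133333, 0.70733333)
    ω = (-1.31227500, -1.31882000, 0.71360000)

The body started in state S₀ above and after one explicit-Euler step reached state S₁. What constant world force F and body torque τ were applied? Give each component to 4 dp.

velocity change Δv = (-0.01733333, -0.00866667, 0.00733333)
m·(v₁−v₀)/dt = (-2.6000, -1.3000, 1.1000)
rate change Δω = (-0.01227500, -0.01882000, 0.01360000)
ω₀×(Iω₀) = (0.0182, 0.0182, 0.0676)
τ = I·(Δω/dt) + ω₀×(Iω₀) = (-0.0800, -0.1700, 0.1900)

F = (-2.6000, -1.3000, 1.1000)
τ = (-0.0800, -0.1700, 0.1900)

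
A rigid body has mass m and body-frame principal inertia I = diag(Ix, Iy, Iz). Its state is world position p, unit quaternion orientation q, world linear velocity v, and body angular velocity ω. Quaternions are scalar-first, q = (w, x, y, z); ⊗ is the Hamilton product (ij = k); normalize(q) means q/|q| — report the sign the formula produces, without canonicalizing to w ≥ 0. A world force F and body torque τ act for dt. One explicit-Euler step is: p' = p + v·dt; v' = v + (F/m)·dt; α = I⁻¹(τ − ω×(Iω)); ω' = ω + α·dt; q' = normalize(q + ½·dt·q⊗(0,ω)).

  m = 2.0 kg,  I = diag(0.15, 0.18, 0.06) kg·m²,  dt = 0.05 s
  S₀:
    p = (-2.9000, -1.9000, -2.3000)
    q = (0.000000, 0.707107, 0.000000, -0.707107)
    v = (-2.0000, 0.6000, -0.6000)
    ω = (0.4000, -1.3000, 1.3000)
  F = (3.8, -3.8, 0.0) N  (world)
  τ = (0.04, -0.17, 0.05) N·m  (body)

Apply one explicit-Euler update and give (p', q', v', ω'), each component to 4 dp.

p' = (-3.0000, -1.8700, -2.3300)
q' = (0.0159, 0.6834, -0.0300, -0.7293)
v' = (-1.9050, 0.5050, -0.6000)
ω' = (0.3457, -1.3602, 1.3547)

α = I⁻¹(τ − ω×Iω) = (-1.0853, -1.2044, 1.0933)
ω' = ω + α·dt = (0.3457, -1.3602, 1.3547)
q⊗(0,ω) = (0.6363963, -0.9192391, -1.2020819, -0.9192391)
q' = normalize(q + ½dt·q⊗(0,ω)) = (0.0159, 0.6834, -0.0300, -0.7293)
p + v·dt = (-3.0000, -1.8700, -2.3300)
new velocity v' = (-1.9050, 0.5050, -0.6000)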